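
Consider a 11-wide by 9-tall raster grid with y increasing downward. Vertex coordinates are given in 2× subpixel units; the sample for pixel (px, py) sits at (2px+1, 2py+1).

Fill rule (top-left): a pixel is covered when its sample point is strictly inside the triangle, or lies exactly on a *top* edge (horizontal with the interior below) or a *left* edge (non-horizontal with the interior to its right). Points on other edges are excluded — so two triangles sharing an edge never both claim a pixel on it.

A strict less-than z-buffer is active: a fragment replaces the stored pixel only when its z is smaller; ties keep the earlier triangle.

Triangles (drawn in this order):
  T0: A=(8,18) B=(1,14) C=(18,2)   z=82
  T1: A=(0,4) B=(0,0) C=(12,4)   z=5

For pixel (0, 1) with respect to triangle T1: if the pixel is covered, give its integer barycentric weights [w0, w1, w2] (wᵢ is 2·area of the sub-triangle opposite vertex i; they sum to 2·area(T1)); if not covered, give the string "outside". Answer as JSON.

T0:
  2·area = 152
  edge (8, 18)→(1, 14): d=(-7,-4) top-left  bias=+0
  edge (1, 14)→(18, 2): d=(17,-12) top-left  bias=+0
  edge (18, 2)→(8, 18): d=(-10,16) right/bottom  bias=-1
    (8,1)@(17, 3): e=[141,5,6] → █
    (9,1)@(19, 3): e=[149,29,-26] → ·
    (7,2)@(15, 5): e=[119,15,18] → █
    (8,2)@(17, 5): e=[127,39,-14] → ·
    (5,3)@(11, 7): e=[89,1,62] → █
    (6,3)@(13, 7): e=[97,25,30] → █
    (7,3)@(15, 7): e=[105,49,-2] → ·
    (4,4)@(9, 9): e=[67,11,74] → █
    (7,4)@(15, 9): e=[91,83,-22] → ·
    (3,5)@(7, 11): e=[45,21,86] → █
    (6,5)@(13, 11): e=[69,93,-10] → ·
    (1,6)@(3, 13): e=[15,7,130] → █
  covered (20 px):
    · · · · · · · · · · ·
    · · · · · · · · █ · ·
    · · · · · · · █ · · ·
    · · · · · █ █ · · · ·
    · · · · █ █ █ · · · ·
    · · · █ █ █ · · · · ·
    · █ █ █ █ █ · · · · ·
    · █ █ █ █ · · · · · ·
    · · · █ · · · · · · ·
T1:
  2·area = 48
  edge (0, 4)→(0, 0): d=(0,-4) top-left  bias=+0
  edge (0, 0)→(12, 4): d=(12,4) right/bottom  bias=-1
  edge (12, 4)→(0, 4): d=(-12,0) right/bottom  bias=-1
    (0,0)@(1, 1): e=[4,8,36] → █
    (1,0)@(3, 1): e=[12,0,36] → ·  [on edge]
    (0,1)@(1, 3): e=[4,32,12] → █
    (1,1)@(3, 3): e=[12,24,12] → █
    (2,1)@(5, 3): e=[20,16,12] → █
    (3,1)@(7, 3): e=[28,8,12] → █
    (4,1)@(9, 3): e=[36,0,12] → ·  [on edge]
    (0,2)@(1, 5): e=[4,56,-12] → ·
    (1,2)@(3, 5): e=[12,48,-12] → ·
    (2,2)@(5, 5): e=[20,40,-12] → ·
    (3,2)@(7, 5): e=[28,32,-12] → ·
    (7,2)@(15, 5): e=[60,0,-12] → ·  [on edge]
    (10,3)@(21, 7): e=[84,0,-36] → ·  [on edge]
  covered (5 px):
    █ · · · · · · · · · ·
    █ █ █ █ · · · · · · ·
    · · · · · · · · · · ·
    · · · · · · · · · · ·
    · · · · · · · · · · ·
    · · · · · · · · · · ·
    · · · · · · · · · · ·
    · · · · · · · · · · ·
    · · · · · · · · · · ·

Result: [32,12,4]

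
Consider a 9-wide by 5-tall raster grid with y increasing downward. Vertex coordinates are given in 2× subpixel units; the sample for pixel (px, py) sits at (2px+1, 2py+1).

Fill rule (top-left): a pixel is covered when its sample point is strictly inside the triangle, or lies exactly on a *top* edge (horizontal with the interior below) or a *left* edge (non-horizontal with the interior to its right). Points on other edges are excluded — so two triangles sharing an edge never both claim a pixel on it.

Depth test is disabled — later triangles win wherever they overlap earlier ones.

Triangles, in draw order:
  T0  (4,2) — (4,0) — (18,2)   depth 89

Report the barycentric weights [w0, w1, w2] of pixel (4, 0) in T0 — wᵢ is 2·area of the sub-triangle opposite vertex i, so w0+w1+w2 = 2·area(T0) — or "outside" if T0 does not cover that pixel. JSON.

T0:
  2·area = 28
  edge (4, 2)→(4, 0): d=(0,-2) top-left  bias=+0
  edge (4, 0)→(18, 2): d=(14,2) right/bottom  bias=-1
  edge (18, 2)→(4, 2): d=(-14,0) right/bottom  bias=-1
    (2,0)@(5, 1): e=[2,12,14] → █
    (3,0)@(7, 1): e=[6,8,14] → █
    (4,0)@(9, 1): e=[10,4,14] → █
    (5,0)@(11, 1): e=[14,0,14] → ·  [on edge]
    (2,1)@(5, 3): e=[2,40,-14] → ·
    (3,1)@(7, 3): e=[6,36,-14] → ·
    (4,1)@(9, 3): e=[10,32,-14] → ·
  covered (3 px):
    · · █ █ █ · · · ·
    · · · · · · · · ·
    · · · · · · · · ·
    · · · · · · · · ·
    · · · · · · · · ·

Answer: [4,14,10]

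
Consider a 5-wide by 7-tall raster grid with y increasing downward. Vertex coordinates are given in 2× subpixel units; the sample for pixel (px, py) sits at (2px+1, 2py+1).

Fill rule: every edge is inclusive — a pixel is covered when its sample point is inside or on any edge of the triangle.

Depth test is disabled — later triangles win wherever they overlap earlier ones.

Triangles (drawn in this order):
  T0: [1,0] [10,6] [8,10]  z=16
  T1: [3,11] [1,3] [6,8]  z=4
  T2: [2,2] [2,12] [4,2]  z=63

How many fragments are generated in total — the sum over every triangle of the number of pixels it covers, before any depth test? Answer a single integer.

T0:
  2·area = 48
  edge (1, 0)→(10, 6): d=(9,6) inclusive
  edge (10, 6)→(8, 10): d=(-2,4) inclusive
  edge (8, 10)→(1, 0): d=(-7,-10) inclusive
    (2,1)@(5, 3): e=[3,26,19] → █
    (3,1)@(7, 3): e=[-9,18,39] → ·
    (2,2)@(5, 5): e=[21,22,5] → █
    (3,2)@(7, 5): e=[9,14,25] → █
    (4,2)@(9, 5): e=[-3,6,45] → ·
    (2,3)@(5, 7): e=[39,18,-9] → ·
    (3,3)@(7, 7): e=[27,10,11] → █
    (4,3)@(9, 7): e=[15,2,31] → █
    (3,4)@(7, 9): e=[45,6,-3] → ·
    (4,4)@(9, 9): e=[33,-2,17] → ·
  covered (5 px):
    · · · · ·
    · · █ · ·
    · · █ █ ·
    · · · █ █
    · · · · ·
    · · · · ·
    · · · · ·
T1:
  2·area = 30
  edge (3, 11)→(1, 3): d=(-2,-8) inclusive
  edge (1, 3)→(6, 8): d=(5,5) inclusive
  edge (6, 8)→(3, 11): d=(-3,3) inclusive
    (0,1)@(1, 3): e=[0,0,30] → █  [on edge]
    (1,1)@(3, 3): e=[16,-10,24] → ·
    (0,2)@(1, 5): e=[-4,10,24] → ·
    (1,2)@(3, 5): e=[12,0,18] → █  [on edge]
    (2,2)@(5, 5): e=[28,-10,12] → ·
    (4,2)@(9, 5): e=[60,-30,0] → ·  [on edge]
    (1,3)@(3, 7): e=[8,10,12] → █
    (2,3)@(5, 7): e=[24,0,6] → █  [on edge]
    (3,3)@(7, 7): e=[40,-10,0] → ·  [on edge]
    (1,4)@(3, 9): e=[4,20,6] → █
    (2,4)@(5, 9): e=[20,10,0] → █  [on edge]
    (3,4)@(7, 9): e=[36,0,-6] → ·  [on edge]
    (1,5)@(3, 11): e=[0,30,0] → █  [on edge]
    (4,5)@(9, 11): e=[48,0,-18] → ·  [on edge]
    (0,6)@(1, 13): e=[-20,50,0] → ·  [on edge]
  covered (7 px):
    · · · · ·
    █ · · · ·
    · █ · · ·
    · █ █ · ·
    · █ █ · ·
    · █ · · ·
    · · · · ·
T2:
  2·area = 20  (B↔C swapped to make it positive)
  edge (2, 2)→(4, 2): d=(2,0) inclusive
  edge (4, 2)→(2, 12): d=(-2,10) inclusive
  edge (2, 12)→(2, 2): d=(0,-10) inclusive
    (1,1)@(3, 3): e=[2,8,10] → █
    (2,1)@(5, 3): e=[2,-12,30] → ·
    (1,2)@(3, 5): e=[6,4,10] → █
    (2,2)@(5, 5): e=[6,-16,30] → ·
    (1,3)@(3, 7): e=[10,0,10] → █  [on edge]
    (2,3)@(5, 7): e=[10,-20,30] → ·
    (1,4)@(3, 9): e=[14,-4,10] → ·
  covered (3 px):
    · · · · ·
    · █ · · ·
    · █ · · ·
    · █ · · ·
    · · · · ·
    · · · · ·
    · · · · ·

Answer: 15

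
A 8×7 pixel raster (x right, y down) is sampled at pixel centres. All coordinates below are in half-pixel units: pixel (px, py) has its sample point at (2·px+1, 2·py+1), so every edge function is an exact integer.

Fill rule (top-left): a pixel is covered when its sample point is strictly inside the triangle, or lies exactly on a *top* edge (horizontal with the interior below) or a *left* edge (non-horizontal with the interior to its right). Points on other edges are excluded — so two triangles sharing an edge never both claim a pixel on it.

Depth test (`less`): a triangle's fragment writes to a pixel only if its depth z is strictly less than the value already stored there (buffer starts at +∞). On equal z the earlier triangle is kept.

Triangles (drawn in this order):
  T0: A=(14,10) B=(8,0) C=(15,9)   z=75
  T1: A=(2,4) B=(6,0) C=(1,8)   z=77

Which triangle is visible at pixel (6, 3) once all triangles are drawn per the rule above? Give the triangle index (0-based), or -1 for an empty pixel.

T0:
  2·area = 16
  edge (14, 10)→(8, 0): d=(-6,-10) top-left  bias=+0
  edge (8, 0)→(15, 9): d=(7,9) right/bottom  bias=-1
  edge (15, 9)→(14, 10): d=(-1,1) right/bottom  bias=-1
    (5,2)@(11, 5): e=[0,8,8] → █  [on edge]
    (6,2)@(13, 5): e=[20,-10,6] → ·
    (5,3)@(11, 7): e=[-12,22,6] → ·
    (6,3)@(13, 7): e=[8,4,4] → █
    (7,3)@(15, 7): e=[28,-14,2] → ·
    (6,4)@(13, 9): e=[-4,18,2] → ·
    (7,4)@(15, 9): e=[16,0,0] → ·  [on edge]
    (6,5)@(13, 11): e=[-16,32,0] → ·  [on edge]
    (5,6)@(11, 13): e=[-48,64,0] → ·  [on edge]
  covered (2 px):
    · · · · · · · ·
    · · · · · · · ·
    · · · · · █ · ·
    · · · · · · █ ·
    · · · · · · · ·
    · · · · · · · ·
    · · · · · · · ·
T1:
  2·area = 12
  edge (2, 4)→(6, 0): d=(4,-4) top-left  bias=+0
  edge (6, 0)→(1, 8): d=(-5,8) right/bottom  bias=-1
  edge (1, 8)→(2, 4): d=(1,-4) top-left  bias=+0
    (2,0)@(5, 1): e=[0,3,9] → █  [on edge]
    (3,0)@(7, 1): e=[8,-13,17] → ·
    (1,1)@(3, 3): e=[0,9,3] → █  [on edge]
    (2,1)@(5, 3): e=[8,-7,11] → ·
    (0,2)@(1, 5): e=[0,15,-3] → ·  [on edge]
    (1,2)@(3, 5): e=[8,-1,5] → ·
  covered (2 px):
    · · █ · · · · ·
    · █ · · · · · ·
    · · · · · · · ·
    · · · · · · · ·
    · · · · · · · ·
    · · · · · · · ·
    · · · · · · · ·

Z-buffer (winner per pixel, '.' = empty):
  . . 1 . . . . .
  . 1 . . . . . .
  . . . . . 0 . .
  . . . . . . 0 .
  . . . . . . . .
  . . . . . . . .
  . . . . . . . .

Answer: 0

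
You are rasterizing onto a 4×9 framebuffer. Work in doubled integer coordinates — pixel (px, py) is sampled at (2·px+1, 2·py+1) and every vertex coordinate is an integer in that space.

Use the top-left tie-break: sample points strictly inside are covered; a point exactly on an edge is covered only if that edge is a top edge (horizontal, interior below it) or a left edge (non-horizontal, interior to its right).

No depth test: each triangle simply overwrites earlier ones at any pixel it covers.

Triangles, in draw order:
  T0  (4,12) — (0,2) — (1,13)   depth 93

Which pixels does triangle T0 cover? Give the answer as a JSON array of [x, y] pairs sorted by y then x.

T0:
  2·area = 34  (B↔C swapped to make it positive)
  edge (4, 12)→(1, 13): d=(-3,1) right/bottom  bias=-1
  edge (1, 13)→(0, 2): d=(-1,-11) top-left  bias=+0
  edge (0, 2)→(4, 12): d=(4,10) right/bottom  bias=-1
    (0,2)@(1, 5): e=[24,8,2] → X
    (1,2)@(3, 5): e=[22,30,-18] → .
    (0,3)@(1, 7): e=[18,6,10] → X
    (1,3)@(3, 7): e=[16,28,-10] → .
    (0,4)@(1, 9): e=[12,4,18] → X
    (1,4)@(3, 9): e=[10,26,-2] → .
    (0,5)@(1, 11): e=[6,2,26] → X
    (1,5)@(3, 11): e=[4,24,6] → X
    (2,5)@(5, 11): e=[2,46,-14] → .
    (3,5)@(7, 11): e=[0,68,-34] → .  [on edge]
    (0,6)@(1, 13): e=[0,0,34] → .  [on edge]
    (1,6)@(3, 13): e=[-2,22,14] → .
  covered (5 px):
    . . . .
    . . . .
    X . . .
    X . . .
    X . . .
    X X . .
    . . . .
    . . . .
    . . . .

Answer: [[0,2],[0,3],[0,4],[0,5],[1,5]]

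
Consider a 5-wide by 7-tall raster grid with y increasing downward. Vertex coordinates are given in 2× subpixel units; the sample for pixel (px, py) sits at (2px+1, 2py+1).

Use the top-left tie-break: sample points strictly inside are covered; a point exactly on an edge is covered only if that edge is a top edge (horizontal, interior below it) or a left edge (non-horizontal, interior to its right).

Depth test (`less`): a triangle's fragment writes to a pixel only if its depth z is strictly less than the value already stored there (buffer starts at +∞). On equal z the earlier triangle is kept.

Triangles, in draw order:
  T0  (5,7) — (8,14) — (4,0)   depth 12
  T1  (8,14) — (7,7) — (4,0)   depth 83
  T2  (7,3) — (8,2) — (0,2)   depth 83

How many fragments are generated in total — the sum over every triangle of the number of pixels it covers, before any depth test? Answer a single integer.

T0:
  2·area = 14  (B↔C swapped to make it positive)
  edge (5, 7)→(4, 0): d=(-1,-7) top-left  bias=+0
  edge (4, 0)→(8, 14): d=(4,14) right/bottom  bias=-1
  edge (8, 14)→(5, 7): d=(-3,-7) top-left  bias=+0
    (2,2)@(5, 5): e=[2,6,6] → X
    (3,2)@(7, 5): e=[16,-22,20] → .
    (2,3)@(5, 7): e=[0,14,0] → X  [on edge]
    (3,3)@(7, 7): e=[14,-14,14] → .
    (2,4)@(5, 9): e=[-2,22,-6] → .
    (3,5)@(7, 11): e=[10,2,2] → X
    (4,5)@(9, 11): e=[24,-26,16] → .
    (3,6)@(7, 13): e=[8,10,-4] → .
  covered (3 px):
    . . . . .
    . . . . .
    . . X . .
    . . X . .
    . . . . .
    . . . X .
    . . . . .
T1:
  2·area = 14  (B↔C swapped to make it positive)
  edge (8, 14)→(4, 0): d=(-4,-14) top-left  bias=+0
  edge (4, 0)→(7, 7): d=(3,7) right/bottom  bias=-1
  edge (7, 7)→(8, 14): d=(1,7) right/bottom  bias=-1
    (2,1)@(5, 3): e=[2,2,10] → X
    (3,1)@(7, 3): e=[30,-12,-4] → .
    (2,2)@(5, 5): e=[-6,8,12] → .
    (3,3)@(7, 7): e=[14,0,0] → .  [on edge]
    (3,4)@(7, 9): e=[6,6,2] → X
    (4,4)@(9, 9): e=[34,-8,-12] → .
    (3,5)@(7, 11): e=[-2,12,4] → .
  covered (2 px):
    . . . . .
    . . X . .
    . . . . .
    . . . . .
    . . . X .
    . . . . .
    . . . . .
T2:
  2·area = 8  (B↔C swapped to make it positive)
  edge (7, 3)→(0, 2): d=(-7,-1) top-left  bias=+0
  edge (0, 2)→(8, 2): d=(8,0) top-left  bias=+0
  edge (8, 2)→(7, 3): d=(-1,1) right/bottom  bias=-1
    (4,0)@(9, 1): e=[16,-8,0] → .  [on edge]
    (3,1)@(7, 3): e=[0,8,0] → .  [on edge]
    (2,2)@(5, 5): e=[-16,24,0] → .  [on edge]
    (1,3)@(3, 7): e=[-32,40,0] → .  [on edge]
    (0,4)@(1, 9): e=[-48,56,0] → .  [on edge]
  covered (0 px):
    . . . . .
    . . . . .
    . . . . .
    . . . . .
    . . . . .
    . . . . .
    . . . . .

Result: 5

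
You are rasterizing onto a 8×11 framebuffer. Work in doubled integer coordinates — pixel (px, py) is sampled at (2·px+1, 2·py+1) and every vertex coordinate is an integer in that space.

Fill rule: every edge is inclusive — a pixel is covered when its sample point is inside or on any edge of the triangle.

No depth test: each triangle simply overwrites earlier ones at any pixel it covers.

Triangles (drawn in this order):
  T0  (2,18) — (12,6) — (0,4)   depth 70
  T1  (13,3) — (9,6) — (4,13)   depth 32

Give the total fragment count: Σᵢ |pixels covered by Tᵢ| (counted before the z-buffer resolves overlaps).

T0:
  2·area = 164  (B↔C swapped to make it positive)
  edge (2, 18)→(0, 4): d=(-2,-14) inclusive
  edge (0, 4)→(12, 6): d=(12,2) inclusive
  edge (12, 6)→(2, 18): d=(-10,12) inclusive
    (0,2)@(1, 5): e=[12,10,142] → X
    (1,2)@(3, 5): e=[40,6,118] → X
    (2,2)@(5, 5): e=[68,2,94] → X
    (3,2)@(7, 5): e=[96,-2,70] → .
    (0,3)@(1, 7): e=[8,34,122] → X
    (3,3)@(7, 7): e=[92,22,50] → X
    (4,3)@(9, 7): e=[120,18,26] → X
    (5,3)@(11, 7): e=[148,14,2] → X
    (6,3)@(13, 7): e=[176,10,-22] → .
    (0,4)@(1, 9): e=[4,58,102] → X
    (5,4)@(11, 9): e=[144,38,-18] → .
    (0,5)@(1, 11): e=[0,82,82] → X  [on edge]
  covered (21 px):
    . . . . . . . .
    . . . . . . . .
    X X X . . . . .
    X X X X X X . .
    X X X X X . . .
    X X X X . . . .
    . X X . . . . .
    . X . . . . . .
    . . . . . . . .
    . . . . . . . .
    . . . . . . . .
T1:
  2·area = 13  (B↔C swapped to make it positive)
  edge (13, 3)→(4, 13): d=(-9,10) inclusive
  edge (4, 13)→(9, 6): d=(5,-7) inclusive
  edge (9, 6)→(13, 3): d=(4,-3) inclusive
    (6,1)@(13, 3): e=[0,13,0] → X  [on edge]
    (7,1)@(15, 3): e=[-20,27,6] → .
    (5,2)@(11, 5): e=[2,9,2] → X
    (6,2)@(13, 5): e=[-18,23,8] → .
    (4,3)@(9, 7): e=[4,5,4] → X
    (5,3)@(11, 7): e=[-16,19,10] → .
    (2,4)@(5, 9): e=[26,-13,0] → .  [on edge]
    (3,4)@(7, 9): e=[6,1,6] → X
    (4,4)@(9, 9): e=[-14,15,12] → .
    (3,5)@(7, 11): e=[-12,11,14] → .
  covered (4 px):
    . . . . . . . .
    . . . . . . X .
    . . . . . X . .
    . . . . X . . .
    . . . X . . . .
    . . . . . . . .
    . . . . . . . .
    . . . . . . . .
    . . . . . . . .
    . . . . . . . .
    . . . . . . . .

Final: 25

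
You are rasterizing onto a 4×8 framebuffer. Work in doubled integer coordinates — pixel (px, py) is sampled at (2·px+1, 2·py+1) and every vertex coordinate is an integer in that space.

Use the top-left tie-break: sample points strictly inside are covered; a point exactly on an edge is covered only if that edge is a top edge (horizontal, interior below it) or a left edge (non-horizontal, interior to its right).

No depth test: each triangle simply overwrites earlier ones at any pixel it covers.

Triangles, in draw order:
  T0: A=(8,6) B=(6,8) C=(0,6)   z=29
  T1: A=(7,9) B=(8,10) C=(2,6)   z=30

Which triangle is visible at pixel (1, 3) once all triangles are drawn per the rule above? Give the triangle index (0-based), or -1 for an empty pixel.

T0:
  2·area = 16
  edge (8, 6)→(6, 8): d=(-2,2) right/bottom  bias=-1
  edge (6, 8)→(0, 6): d=(-6,-2) top-left  bias=+0
  edge (0, 6)→(8, 6): d=(8,0) top-left  bias=+0
    (1,3)@(3, 7): e=[8,0,8] → X  [on edge]
    (2,3)@(5, 7): e=[4,4,8] → X
    (3,3)@(7, 7): e=[0,8,8] → .  [on edge]
    (1,4)@(3, 9): e=[4,-12,24] → .
    (2,4)@(5, 9): e=[0,-8,24] → .  [on edge]
    (1,5)@(3, 11): e=[0,-24,40] → .  [on edge]
    (0,6)@(1, 13): e=[0,-40,56] → .  [on edge]
  covered (2 px):
    . . . .
    . . . .
    . . . .
    . X X .
    . . . .
    . . . .
    . . . .
    . . . .
T1:
  2·area = 2
  edge (7, 9)→(8, 10): d=(1,1) right/bottom  bias=-1
  edge (8, 10)→(2, 6): d=(-6,-4) top-left  bias=+0
  edge (2, 6)→(7, 9): d=(5,3) right/bottom  bias=-1
    (0,1)@(1, 3): e=[0,14,-12] → .  [on edge]
    (1,2)@(3, 5): e=[0,10,-8] → .  [on edge]
    (2,3)@(5, 7): e=[0,6,-4] → .  [on edge]
    (3,4)@(7, 9): e=[0,2,0] → .  [on edge]
  covered (0 px):
    . . . .
    . . . .
    . . . .
    . . . .
    . . . .
    . . . .
    . . . .
    . . . .

Z-buffer (winner per pixel, '.' = empty):
  . . . .
  . . . .
  . . . .
  . 0 0 .
  . . . .
  . . . .
  . . . .
  . . . .

Result: 0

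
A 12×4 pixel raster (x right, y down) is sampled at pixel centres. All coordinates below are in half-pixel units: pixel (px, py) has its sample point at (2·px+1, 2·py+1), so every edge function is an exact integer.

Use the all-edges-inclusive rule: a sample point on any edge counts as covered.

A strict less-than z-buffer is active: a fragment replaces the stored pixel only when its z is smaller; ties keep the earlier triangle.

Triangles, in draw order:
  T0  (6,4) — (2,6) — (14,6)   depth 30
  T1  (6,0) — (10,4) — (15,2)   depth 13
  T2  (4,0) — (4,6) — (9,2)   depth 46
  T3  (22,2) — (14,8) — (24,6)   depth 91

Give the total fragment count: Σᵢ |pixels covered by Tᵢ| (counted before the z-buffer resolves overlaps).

T0:
  2·area = 24  (B↔C swapped to make it positive)
  edge (6, 4)→(14, 6): d=(8,2) inclusive
  edge (14, 6)→(2, 6): d=(-12,0) inclusive
  edge (2, 6)→(6, 4): d=(4,-2) inclusive
    (2,2)@(5, 5): e=[10,12,2] → X
    (3,2)@(7, 5): e=[6,12,6] → X
    (4,2)@(9, 5): e=[2,12,10] → X
    (5,2)@(11, 5): e=[-2,12,14] → .
    (2,3)@(5, 7): e=[26,-12,10] → .
    (3,3)@(7, 7): e=[22,-12,14] → .
    (4,3)@(9, 7): e=[18,-12,18] → .
  covered (3 px):
    . . . . . . . . . . . .
    . . . . . . . . . . . .
    . . X X X . . . . . . .
    . . . . . . . . . . . .
T1:
  2·area = 28  (B↔C swapped to make it positive)
  edge (6, 0)→(15, 2): d=(9,2) inclusive
  edge (15, 2)→(10, 4): d=(-5,2) inclusive
  edge (10, 4)→(6, 0): d=(-4,-4) inclusive
    (3,0)@(7, 1): e=[7,21,0] → X  [on edge]
    (4,0)@(9, 1): e=[3,17,8] → X
    (5,0)@(11, 1): e=[-1,13,16] → .
    (3,1)@(7, 3): e=[25,11,-8] → .
    (4,1)@(9, 3): e=[21,7,0] → X  [on edge]
    (5,1)@(11, 3): e=[17,3,8] → X
    (6,1)@(13, 3): e=[13,-1,16] → .
    (4,2)@(9, 5): e=[39,-3,-8] → .
    (5,2)@(11, 5): e=[35,-7,0] → .  [on edge]
    (6,3)@(13, 7): e=[49,-21,0] → .  [on edge]
  covered (4 px):
    . . . X X . . . . . . .
    . . . . X X . . . . . .
    . . . . . . . . . . . .
    . . . . . . . . . . . .
T2:
  2·area = 30  (B↔C swapped to make it positive)
  edge (4, 0)→(9, 2): d=(5,2) inclusive
  edge (9, 2)→(4, 6): d=(-5,4) inclusive
  edge (4, 6)→(4, 0): d=(0,-6) inclusive
    (2,0)@(5, 1): e=[3,21,6] → X
    (3,0)@(7, 1): e=[-1,13,18] → .
    (2,1)@(5, 3): e=[13,11,6] → X
    (3,1)@(7, 3): e=[9,3,18] → X
    (4,1)@(9, 3): e=[5,-5,30] → .
    (2,2)@(5, 5): e=[23,1,6] → X
    (3,2)@(7, 5): e=[19,-7,18] → .
    (2,3)@(5, 7): e=[33,-9,6] → .
  covered (4 px):
    . . X . . . . . . . . .
    . . X X . . . . . . . .
    . . X . . . . . . . . .
    . . . . . . . . . . . .
T3:
  2·area = 44  (B↔C swapped to make it positive)
  edge (22, 2)→(24, 6): d=(2,4) inclusive
  edge (24, 6)→(14, 8): d=(-10,2) inclusive
  edge (14, 8)→(22, 2): d=(8,-6) inclusive
    (10,1)@(21, 3): e=[6,36,2] → X
    (11,1)@(23, 3): e=[-2,32,14] → .
    (9,2)@(19, 5): e=[18,20,6] → X
    (11,2)@(23, 5): e=[2,12,30] → X
    (8,3)@(17, 7): e=[30,4,10] → X
    (9,3)@(19, 7): e=[22,0,22] → X  [on edge]
    (10,3)@(21, 7): e=[14,-4,34] → .
    (11,3)@(23, 7): e=[6,-8,46] → .
  covered (6 px):
    . . . . . . . . . . . .
    . . . . . . . . . . X .
    . . . . . . . . . X X X
    . . . . . . . . X X . .

Result: 17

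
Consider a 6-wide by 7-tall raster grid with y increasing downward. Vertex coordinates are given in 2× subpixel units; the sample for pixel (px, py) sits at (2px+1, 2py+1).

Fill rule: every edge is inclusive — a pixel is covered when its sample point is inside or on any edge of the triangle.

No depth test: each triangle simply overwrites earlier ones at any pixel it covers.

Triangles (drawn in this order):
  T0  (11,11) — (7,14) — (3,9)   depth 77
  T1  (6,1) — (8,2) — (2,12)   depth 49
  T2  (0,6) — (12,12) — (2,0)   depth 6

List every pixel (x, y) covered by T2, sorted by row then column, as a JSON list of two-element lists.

T0:
  2·area = 32
  edge (11, 11)→(7, 14): d=(-4,3) inclusive
  edge (7, 14)→(3, 9): d=(-4,-5) inclusive
  edge (3, 9)→(11, 11): d=(8,2) inclusive
    (1,4)@(3, 9): e=[32,0,0] → X  [on edge]
    (2,4)@(5, 9): e=[26,10,-4] → .
    (1,5)@(3, 11): e=[24,-8,16] → .
    (2,5)@(5, 11): e=[18,2,12] → X
    (3,5)@(7, 11): e=[12,12,8] → X
    (4,5)@(9, 11): e=[6,22,4] → X
    (5,5)@(11, 11): e=[0,32,0] → X  [on edge]
    (2,6)@(5, 13): e=[10,-6,28] → .
    (3,6)@(7, 13): e=[4,4,24] → X
    (4,6)@(9, 13): e=[-2,14,20] → .
    (5,6)@(11, 13): e=[-8,24,16] → .
  covered (6 px):
    . . . . . .
    . . . . . .
    . . . . . .
    . . . . . .
    . X . . . .
    . . X X X X
    . . . X . .
T1:
  2·area = 26
  edge (6, 1)→(8, 2): d=(2,1) inclusive
  edge (8, 2)→(2, 12): d=(-6,10) inclusive
  edge (2, 12)→(6, 1): d=(4,-11) inclusive
    (3,1)@(7, 3): e=[3,4,19] → X
    (4,1)@(9, 3): e=[1,-16,41] → .
    (2,2)@(5, 5): e=[9,12,5] → X
    (3,2)@(7, 5): e=[7,-8,27] → .
    (2,3)@(5, 7): e=[13,0,13] → X  [on edge]
    (3,3)@(7, 7): e=[11,-20,35] → .
    (2,4)@(5, 9): e=[17,-12,21] → .
  covered (3 px):
    . . . . . .
    . . . X . .
    . . X . . .
    . . X . . .
    . . . . . .
    . . . . . .
    . . . . . .
T2:
  2·area = 84  (B↔C swapped to make it positive)
  edge (0, 6)→(2, 0): d=(2,-6) inclusive
  edge (2, 0)→(12, 12): d=(10,12) inclusive
  edge (12, 12)→(0, 6): d=(-12,-6) inclusive
    (0,1)@(1, 3): e=[0,42,42] → X  [on edge]
    (1,1)@(3, 3): e=[12,18,54] → X
    (2,1)@(5, 3): e=[24,-6,66] → .
    (0,2)@(1, 5): e=[4,62,18] → X
    (2,2)@(5, 5): e=[28,14,42] → X
    (3,2)@(7, 5): e=[40,-10,54] → .
    (0,3)@(1, 7): e=[8,82,-6] → .
    (1,3)@(3, 7): e=[20,58,6] → X
    (3,3)@(7, 7): e=[44,10,30] → X
    (4,3)@(9, 7): e=[56,-14,42] → .
    (1,4)@(3, 9): e=[24,78,-18] → .
    (2,4)@(5, 9): e=[36,54,-6] → .
  covered (11 px):
    . . . . . .
    X X . . . .
    X X X . . .
    . X X X . .
    . . . X X .
    . . . . . X
    . . . . . .

Final: [[0,1],[1,1],[0,2],[1,2],[2,2],[1,3],[2,3],[3,3],[3,4],[4,4],[5,5]]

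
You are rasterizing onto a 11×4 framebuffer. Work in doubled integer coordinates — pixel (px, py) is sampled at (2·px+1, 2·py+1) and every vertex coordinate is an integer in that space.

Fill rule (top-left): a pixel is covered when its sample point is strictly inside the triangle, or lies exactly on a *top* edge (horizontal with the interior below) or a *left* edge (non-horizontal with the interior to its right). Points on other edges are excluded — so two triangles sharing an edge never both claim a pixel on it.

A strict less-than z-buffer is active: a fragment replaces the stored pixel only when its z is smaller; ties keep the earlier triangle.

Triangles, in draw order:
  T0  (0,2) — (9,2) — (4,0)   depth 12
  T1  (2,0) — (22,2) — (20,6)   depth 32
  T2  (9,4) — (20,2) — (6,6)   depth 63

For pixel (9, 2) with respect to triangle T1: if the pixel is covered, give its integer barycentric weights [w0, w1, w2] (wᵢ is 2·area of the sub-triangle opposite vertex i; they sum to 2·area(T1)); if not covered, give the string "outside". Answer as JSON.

T0:
  2·area = 18  (B↔C swapped to make it positive)
  edge (0, 2)→(4, 0): d=(4,-2) top-left  bias=+0
  edge (4, 0)→(9, 2): d=(5,2) right/bottom  bias=-1
  edge (9, 2)→(0, 2): d=(-9,0) right/bottom  bias=-1
    (1,0)@(3, 1): e=[2,7,9] → #
    (2,0)@(5, 1): e=[6,3,9] → #
    (3,0)@(7, 1): e=[10,-1,9] → ·
    (1,1)@(3, 3): e=[10,17,-9] → ·
    (2,1)@(5, 3): e=[14,13,-9] → ·
  covered (2 px):
    · # # · · · · · · · ·
    · · · · · · · · · · ·
    · · · · · · · · · · ·
    · · · · · · · · · · ·
T1:
  2·area = 84
  edge (2, 0)→(22, 2): d=(20,2) right/bottom  bias=-1
  edge (22, 2)→(20, 6): d=(-2,4) right/bottom  bias=-1
  edge (20, 6)→(2, 0): d=(-18,-6) top-left  bias=+0
    (2,0)@(5, 1): e=[14,70,0] → #  [on edge]
    (3,0)@(7, 1): e=[10,62,12] → #
    (4,0)@(9, 1): e=[6,54,24] → #
    (5,0)@(11, 1): e=[2,46,36] → #
    (6,0)@(13, 1): e=[-2,38,48] → ·
    (2,1)@(5, 3): e=[54,66,-36] → ·
    (3,1)@(7, 3): e=[50,58,-24] → ·
    (4,1)@(9, 3): e=[46,50,-12] → ·
    (5,1)@(11, 3): e=[42,42,0] → #  [on edge]
    (6,1)@(13, 3): e=[38,34,12] → #
    (7,1)@(15, 3): e=[34,26,24] → #
    (8,1)@(17, 3): e=[30,18,36] → #
    (8,2)@(17, 5): e=[70,14,0] → #  [on edge]
  covered (12 px):
    · · # # # # · · · · ·
    · · · · · # # # # # #
    · · · · · · · · # # ·
    · · · · · · · · · · ·
T2:
  2·area = 16
  edge (9, 4)→(20, 2): d=(11,-2) top-left  bias=+0
  edge (20, 2)→(6, 6): d=(-14,4) right/bottom  bias=-1
  edge (6, 6)→(9, 4): d=(3,-2) top-left  bias=+0
    (7,1)@(15, 3): e=[1,6,9] → #
    (8,1)@(17, 3): e=[5,-2,13] → ·
    (4,2)@(9, 5): e=[11,2,3] → #
    (5,2)@(11, 5): e=[15,-6,7] → ·
    (7,2)@(15, 5): e=[23,-22,15] → ·
    (4,3)@(9, 7): e=[33,-26,9] → ·
  covered (2 px):
    · · · · · · · · · · ·
    · · · · · · · # · · ·
    · · · · # · · · · · ·
    · · · · · · · · · · ·

Final: [6,12,66]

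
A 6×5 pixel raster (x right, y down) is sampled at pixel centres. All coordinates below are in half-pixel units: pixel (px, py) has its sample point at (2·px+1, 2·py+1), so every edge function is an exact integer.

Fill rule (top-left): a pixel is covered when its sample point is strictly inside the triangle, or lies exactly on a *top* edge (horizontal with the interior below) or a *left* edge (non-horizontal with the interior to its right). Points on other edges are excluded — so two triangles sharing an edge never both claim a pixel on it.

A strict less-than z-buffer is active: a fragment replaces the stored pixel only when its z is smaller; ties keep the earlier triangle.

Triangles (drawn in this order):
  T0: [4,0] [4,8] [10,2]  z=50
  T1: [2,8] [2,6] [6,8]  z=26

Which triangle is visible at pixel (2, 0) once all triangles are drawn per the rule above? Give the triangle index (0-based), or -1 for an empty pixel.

T0:
  2·area = 48  (B↔C swapped to make it positive)
  edge (4, 0)→(10, 2): d=(6,2) right/bottom  bias=-1
  edge (10, 2)→(4, 8): d=(-6,6) right/bottom  bias=-1
  edge (4, 8)→(4, 0): d=(0,-8) top-left  bias=+0
    (2,0)@(5, 1): e=[4,36,8] → #
    (3,0)@(7, 1): e=[0,24,24] → ·  [on edge]
    (5,0)@(11, 1): e=[-8,0,56] → ·  [on edge]
    (2,1)@(5, 3): e=[16,24,8] → #
    (3,1)@(7, 3): e=[12,12,24] → #
    (4,1)@(9, 3): e=[8,0,40] → ·  [on edge]
    (2,2)@(5, 5): e=[28,12,8] → #
    (3,2)@(7, 5): e=[24,0,24] → ·  [on edge]
    (2,3)@(5, 7): e=[40,0,8] → ·  [on edge]
    (1,4)@(3, 9): e=[56,0,-8] → ·  [on edge]
  covered (4 px):
    · · # · · ·
    · · # # · ·
    · · # · · ·
    · · · · · ·
    · · · · · ·
T1:
  2·area = 8
  edge (2, 8)→(2, 6): d=(0,-2) top-left  bias=+0
  edge (2, 6)→(6, 8): d=(4,2) right/bottom  bias=-1
  edge (6, 8)→(2, 8): d=(-4,0) right/bottom  bias=-1
    (1,3)@(3, 7): e=[2,2,4] → #
    (2,3)@(5, 7): e=[6,-2,4] → ·
    (1,4)@(3, 9): e=[2,10,-4] → ·
  covered (1 px):
    · · · · · ·
    · · · · · ·
    · · · · · ·
    · # · · · ·
    · · · · · ·

Z-buffer (winner per pixel, '.' = empty):
  . . 0 . . .
  . . 0 0 . .
  . . 0 . . .
  . 1 . . . .
  . . . . . .

Final: 0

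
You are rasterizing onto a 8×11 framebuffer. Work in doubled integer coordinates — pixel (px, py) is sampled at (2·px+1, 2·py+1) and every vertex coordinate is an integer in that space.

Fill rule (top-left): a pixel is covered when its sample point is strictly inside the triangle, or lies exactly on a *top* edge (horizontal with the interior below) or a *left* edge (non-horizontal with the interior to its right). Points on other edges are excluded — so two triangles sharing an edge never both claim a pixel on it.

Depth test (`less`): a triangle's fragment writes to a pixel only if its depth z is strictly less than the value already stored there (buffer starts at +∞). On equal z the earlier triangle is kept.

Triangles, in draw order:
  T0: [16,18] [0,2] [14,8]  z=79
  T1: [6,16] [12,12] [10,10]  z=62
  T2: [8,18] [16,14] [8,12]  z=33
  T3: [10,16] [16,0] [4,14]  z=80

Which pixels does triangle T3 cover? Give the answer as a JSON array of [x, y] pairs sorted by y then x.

T0:
  2·area = 128
  edge (16, 18)→(0, 2): d=(-16,-16) top-left  bias=+0
  edge (0, 2)→(14, 8): d=(14,6) right/bottom  bias=-1
  edge (14, 8)→(16, 18): d=(2,10) right/bottom  bias=-1
    (0,1)@(1, 3): e=[0,8,120] → █  [on edge]
    (1,1)@(3, 3): e=[32,-4,100] → ·
    (6,1)@(13, 3): e=[192,-64,0] → ·  [on edge]
    (0,2)@(1, 5): e=[-32,36,124] → ·
    (1,2)@(3, 5): e=[0,24,104] → █  [on edge]
    (2,2)@(5, 5): e=[32,12,84] → █
    (3,2)@(7, 5): e=[64,0,64] → ·  [on edge]
    (1,3)@(3, 7): e=[-32,52,108] → ·
    (2,3)@(5, 7): e=[0,40,88] → █  [on edge]
    (3,3)@(7, 7): e=[32,28,68] → █
    (4,3)@(9, 7): e=[64,16,48] → █
    (5,3)@(11, 7): e=[96,4,28] → █
    (3,4)@(7, 9): e=[0,56,72] → █  [on edge]
    (4,5)@(9, 11): e=[0,72,56] → █  [on edge]
    (5,6)@(11, 13): e=[0,88,40] → █  [on edge]
    (7,6)@(15, 13): e=[64,64,0] → ·  [on edge]
    (6,7)@(13, 15): e=[0,104,24] → █  [on edge]
    (7,8)@(15, 17): e=[0,120,8] → █  [on edge]
  covered (19 px):
    · · · · · · · ·
    █ · · · · · · ·
    · █ █ · · · · ·
    · · █ █ █ █ · ·
    · · · █ █ █ █ ·
    · · · · █ █ █ ·
    · · · · · █ █ ·
    · · · · · · █ █
    · · · · · · · █
    · · · · · · · ·
    · · · · · · · ·
T1:
  2·area = 20  (B↔C swapped to make it positive)
  edge (6, 16)→(10, 10): d=(4,-6) top-left  bias=+0
  edge (10, 10)→(12, 12): d=(2,2) right/bottom  bias=-1
  edge (12, 12)→(6, 16): d=(-6,4) right/bottom  bias=-1
    (0,0)@(1, 1): e=[-90,0,110] → ·  [on edge]
    (1,1)@(3, 3): e=[-70,0,90] → ·  [on edge]
    (2,2)@(5, 5): e=[-50,0,70] → ·  [on edge]
    (3,3)@(7, 7): e=[-30,0,50] → ·  [on edge]
    (4,4)@(9, 9): e=[-10,0,30] → ·  [on edge]
    (5,5)@(11, 11): e=[10,0,10] → ·  [on edge]
    (4,6)@(9, 13): e=[6,8,6] → █
    (5,6)@(11, 13): e=[18,4,-2] → ·
    (6,6)@(13, 13): e=[30,0,-10] → ·  [on edge]
    (3,7)@(7, 15): e=[2,16,2] → █
    (4,7)@(9, 15): e=[14,12,-6] → ·
    (7,7)@(15, 15): e=[50,0,-30] → ·  [on edge]
  covered (2 px):
    · · · · · · · ·
    · · · · · · · ·
    · · · · · · · ·
    · · · · · · · ·
    · · · · · · · ·
    · · · · · · · ·
    · · · · █ · · ·
    · · · █ · · · ·
    · · · · · · · ·
    · · · · · · · ·
    · · · · · · · ·
T2:
  2·area = 48  (B↔C swapped to make it positive)
  edge (8, 18)→(8, 12): d=(0,-6) top-left  bias=+0
  edge (8, 12)→(16, 14): d=(8,2) right/bottom  bias=-1
  edge (16, 14)→(8, 18): d=(-8,4) right/bottom  bias=-1
    (4,6)@(9, 13): e=[6,6,36] → █
    (5,6)@(11, 13): e=[18,2,28] → █
    (6,6)@(13, 13): e=[30,-2,20] → ·
    (4,7)@(9, 15): e=[6,22,20] → █
    (6,7)@(13, 15): e=[30,14,4] → █
    (7,7)@(15, 15): e=[42,10,-4] → ·
    (4,8)@(9, 17): e=[6,38,4] → █
    (5,8)@(11, 17): e=[18,34,-4] → ·
    (6,8)@(13, 17): e=[30,30,-12] → ·
    (4,9)@(9, 19): e=[6,54,-12] → ·
  covered (6 px):
    · · · · · · · ·
    · · · · · · · ·
    · · · · · · · ·
    · · · · · · · ·
    · · · · · · · ·
    · · · · · · · ·
    · · · · █ █ · ·
    · · · · █ █ █ ·
    · · · · █ · · ·
    · · · · · · · ·
    · · · · · · · ·
T3:
  2·area = 108  (B↔C swapped to make it positive)
  edge (10, 16)→(4, 14): d=(-6,-2) top-left  bias=+0
  edge (4, 14)→(16, 0): d=(12,-14) top-left  bias=+0
  edge (16, 0)→(10, 16): d=(-6,16) right/bottom  bias=-1
    (6,2)@(13, 5): e=[72,18,18] → █
    (7,2)@(15, 5): e=[76,46,-14] → ·
    (5,3)@(11, 7): e=[56,14,38] → █
    (7,3)@(15, 7): e=[64,70,-26] → ·
    (4,4)@(9, 9): e=[40,10,58] → █
    (6,4)@(13, 9): e=[48,66,-6] → ·
    (3,5)@(7, 11): e=[24,6,78] → █
    (6,5)@(13, 11): e=[36,90,-18] → ·
    (0,6)@(1, 13): e=[0,-54,162] → ·  [on edge]
    (2,6)@(5, 13): e=[8,2,98] → █
    (6,6)@(13, 13): e=[24,114,-30] → ·
    (2,7)@(5, 15): e=[-4,26,86] → ·
    (3,7)@(7, 15): e=[0,54,54] → █  [on edge]
    (6,8)@(13, 17): e=[0,162,-54] → ·  [on edge]
  covered (14 px):
    · · · · · · · ·
    · · · · · · · ·
    · · · · · · █ ·
    · · · · · █ █ ·
    · · · · █ █ · ·
    · · · █ █ █ · ·
    · · █ █ █ █ · ·
    · · · █ █ · · ·
    · · · · · · · ·
    · · · · · · · ·
    · · · · · · · ·

Result: [[6,2],[5,3],[6,3],[4,4],[5,4],[3,5],[4,5],[5,5],[2,6],[3,6],[4,6],[5,6],[3,7],[4,7]]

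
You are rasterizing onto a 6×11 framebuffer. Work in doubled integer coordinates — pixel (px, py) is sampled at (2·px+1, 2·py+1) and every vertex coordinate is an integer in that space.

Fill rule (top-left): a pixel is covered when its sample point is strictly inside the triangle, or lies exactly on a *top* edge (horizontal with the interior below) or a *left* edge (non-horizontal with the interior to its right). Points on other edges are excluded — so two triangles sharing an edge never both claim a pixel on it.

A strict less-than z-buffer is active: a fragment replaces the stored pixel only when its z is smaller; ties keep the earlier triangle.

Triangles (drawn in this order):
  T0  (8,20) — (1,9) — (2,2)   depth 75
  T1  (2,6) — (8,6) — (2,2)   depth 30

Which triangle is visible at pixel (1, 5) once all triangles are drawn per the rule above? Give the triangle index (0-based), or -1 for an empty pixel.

T0:
  2·area = 60
  edge (8, 20)→(1, 9): d=(-7,-11) top-left  bias=+0
  edge (1, 9)→(2, 2): d=(1,-7) top-left  bias=+0
  edge (2, 2)→(8, 20): d=(6,18) right/bottom  bias=-1
    (1,2)@(3, 5): e=[50,10,0] → ·  [on edge]
    (1,3)@(3, 7): e=[36,12,12] → █
    (2,3)@(5, 7): e=[58,26,-24] → ·
    (0,4)@(1, 9): e=[0,0,60] → █  [on edge]
    (2,4)@(5, 9): e=[44,28,-12] → ·
    (0,5)@(1, 11): e=[-14,2,72] → ·
    (1,5)@(3, 11): e=[8,16,36] → █
    (2,5)@(5, 11): e=[30,30,0] → ·  [on edge]
    (1,6)@(3, 13): e=[-6,18,48] → ·
    (2,6)@(5, 13): e=[16,32,12] → █
    (3,6)@(7, 13): e=[38,46,-24] → ·
    (2,7)@(5, 15): e=[2,34,24] → █
    (3,8)@(7, 17): e=[10,50,0] → ·  [on edge]
  covered (6 px):
    · · · · · ·
    · · · · · ·
    · · · · · ·
    · █ · · · ·
    █ █ · · · ·
    · █ · · · ·
    · · █ · · ·
    · · █ · · ·
    · · · · · ·
    · · · · · ·
    · · · · · ·
T1:
  2·area = 24  (B↔C swapped to make it positive)
  edge (2, 6)→(2, 2): d=(0,-4) top-left  bias=+0
  edge (2, 2)→(8, 6): d=(6,4) right/bottom  bias=-1
  edge (8, 6)→(2, 6): d=(-6,0) right/bottom  bias=-1
    (1,1)@(3, 3): e=[4,2,18] → █
    (2,1)@(5, 3): e=[12,-6,18] → ·
    (1,2)@(3, 5): e=[4,14,6] → █
    (2,2)@(5, 5): e=[12,6,6] → █
    (3,2)@(7, 5): e=[20,-2,6] → ·
    (1,3)@(3, 7): e=[4,26,-6] → ·
    (2,3)@(5, 7): e=[12,18,-6] → ·
  covered (3 px):
    · · · · · ·
    · █ · · · ·
    · █ █ · · ·
    · · · · · ·
    · · · · · ·
    · · · · · ·
    · · · · · ·
    · · · · · ·
    · · · · · ·
    · · · · · ·
    · · · · · ·

Z-buffer (winner per pixel, '.' = empty):
  . . . . . .
  . 1 . . . .
  . 1 1 . . .
  . 0 . . . .
  0 0 . . . .
  . 0 . . . .
  . . 0 . . .
  . . 0 . . .
  . . . . . .
  . . . . . .
  . . . . . .

Answer: 0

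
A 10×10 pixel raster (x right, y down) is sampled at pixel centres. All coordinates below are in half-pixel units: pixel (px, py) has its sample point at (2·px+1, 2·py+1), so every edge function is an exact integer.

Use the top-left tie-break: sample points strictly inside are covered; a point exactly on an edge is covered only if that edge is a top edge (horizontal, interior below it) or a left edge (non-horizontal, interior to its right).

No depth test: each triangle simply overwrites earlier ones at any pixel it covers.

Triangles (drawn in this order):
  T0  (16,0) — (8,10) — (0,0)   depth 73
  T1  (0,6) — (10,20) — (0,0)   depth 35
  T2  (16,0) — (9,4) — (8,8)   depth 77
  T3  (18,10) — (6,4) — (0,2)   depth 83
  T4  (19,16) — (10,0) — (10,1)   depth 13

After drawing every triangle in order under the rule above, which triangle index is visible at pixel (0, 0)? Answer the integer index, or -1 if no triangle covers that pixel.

T0:
  2·area = 160
  edge (16, 0)→(8, 10): d=(-8,10) right/bottom  bias=-1
  edge (8, 10)→(0, 0): d=(-8,-10) top-left  bias=+0
  edge (0, 0)→(16, 0): d=(16,0) top-left  bias=+0
    (0,0)@(1, 1): e=[142,2,16] → #
    (1,0)@(3, 1): e=[122,22,16] → #
    (2,0)@(5, 1): e=[102,42,16] → #
    (3,0)@(7, 1): e=[82,62,16] → #
    (4,0)@(9, 1): e=[62,82,16] → #
    (5,0)@(11, 1): e=[42,102,16] → #
    (6,0)@(13, 1): e=[22,122,16] → #
    (7,0)@(15, 1): e=[2,142,16] → #
    (8,0)@(17, 1): e=[-18,162,16] → ·
    (0,1)@(1, 3): e=[126,-14,48] → ·
    (1,1)@(3, 3): e=[106,6,48] → #
    (7,1)@(15, 3): e=[-14,126,48] → ·
  covered (20 px):
    # # # # # # # # · ·
    · # # # # # # · · ·
    · · # # # # · · · ·
    · · · # # · · · · ·
    · · · · · · · · · ·
    · · · · · · · · · ·
    · · · · · · · · · ·
    · · · · · · · · · ·
    · · · · · · · · · ·
    · · · · · · · · · ·
T1:
  2·area = 60  (B↔C swapped to make it positive)
  edge (0, 6)→(0, 0): d=(0,-6) top-left  bias=+0
  edge (0, 0)→(10, 20): d=(10,20) right/bottom  bias=-1
  edge (10, 20)→(0, 6): d=(-10,-14) top-left  bias=+0
    (0,1)@(1, 3): e=[6,10,44] → #
    (1,1)@(3, 3): e=[18,-30,72] → ·
    (0,2)@(1, 5): e=[6,30,24] → #
    (1,2)@(3, 5): e=[18,-10,52] → ·
    (0,3)@(1, 7): e=[6,50,4] → #
    (1,3)@(3, 7): e=[18,10,32] → #
    (2,3)@(5, 7): e=[30,-30,60] → ·
    (0,4)@(1, 9): e=[6,70,-16] → ·
    (1,4)@(3, 9): e=[18,30,12] → #
    (2,4)@(5, 9): e=[30,-10,40] → ·
    (1,5)@(3, 11): e=[18,50,-8] → ·
    (2,5)@(5, 11): e=[30,10,20] → #
    (2,6)@(5, 13): e=[30,30,0] → #  [on edge]
  covered (8 px):
    · · · · · · · · · ·
    # · · · · · · · · ·
    # · · · · · · · · ·
    # # · · · · · · · ·
    · # · · · · · · · ·
    · · # · · · · · · ·
    · · # · · · · · · ·
    · · · # · · · · · ·
    · · · · · · · · · ·
    · · · · · · · · · ·
T2:
  2·area = 24  (B↔C swapped to make it positive)
  edge (16, 0)→(8, 8): d=(-8,8) right/bottom  bias=-1
  edge (8, 8)→(9, 4): d=(1,-4) top-left  bias=+0
  edge (9, 4)→(16, 0): d=(7,-4) top-left  bias=+0
    (7,0)@(15, 1): e=[0,21,3] → ·  [on edge]
    (5,1)@(11, 3): e=[16,7,1] → #
    (6,1)@(13, 3): e=[0,15,9] → ·  [on edge]
    (4,2)@(9, 5): e=[16,1,7] → #
    (5,2)@(11, 5): e=[0,9,15] → ·  [on edge]
    (4,3)@(9, 7): e=[0,3,21] → ·  [on edge]
    (3,4)@(7, 9): e=[0,-3,27] → ·  [on edge]
    (2,5)@(5, 11): e=[0,-9,33] → ·  [on edge]
    (1,6)@(3, 13): e=[0,-15,39] → ·  [on edge]
    (0,7)@(1, 15): e=[0,-21,45] → ·  [on edge]
  covered (2 px):
    · · · · · · · · · ·
    · · · · · # · · · ·
    · · · · # · · · · ·
    · · · · · · · · · ·
    · · · · · · · · · ·
    · · · · · · · · · ·
    · · · · · · · · · ·
    · · · · · · · · · ·
    · · · · · · · · · ·
    · · · · · · · · · ·
T3:
  2·area = 12  (B↔C swapped to make it positive)
  edge (18, 10)→(0, 2): d=(-18,-8) top-left  bias=+0
  edge (0, 2)→(6, 4): d=(6,2) right/bottom  bias=-1
  edge (6, 4)→(18, 10): d=(12,6) right/bottom  bias=-1
    (1,1)@(3, 3): e=[6,0,6] → ·  [on edge]
    (3,2)@(7, 5): e=[2,4,6] → #
    (4,2)@(9, 5): e=[18,0,-6] → ·  [on edge]
    (3,3)@(7, 7): e=[-34,16,30] → ·
    (7,3)@(15, 7): e=[30,0,-18] → ·  [on edge]
  covered (1 px):
    · · · · · · · · · ·
    · · · · · · · · · ·
    · · · # · · · · · ·
    · · · · · · · · · ·
    · · · · · · · · · ·
    · · · · · · · · · ·
    · · · · · · · · · ·
    · · · · · · · · · ·
    · · · · · · · · · ·
    · · · · · · · · · ·
T4:
  2·area = 9  (B↔C swapped to make it positive)
  edge (19, 16)→(10, 1): d=(-9,-15) top-left  bias=+0
  edge (10, 1)→(10, 0): d=(0,-1) top-left  bias=+0
  edge (10, 0)→(19, 16): d=(9,16) right/bottom  bias=-1
    (7,4)@(15, 9): e=[3,5,1] → #
    (8,4)@(17, 9): e=[33,7,-31] → ·
    (7,5)@(15, 11): e=[-15,5,19] → ·
  covered (1 px):
    · · · · · · · · · ·
    · · · · · · · · · ·
    · · · · · · · · · ·
    · · · · · · · · · ·
    · · · · · · · # · ·
    · · · · · · · · · ·
    · · · · · · · · · ·
    · · · · · · · · · ·
    · · · · · · · · · ·
    · · · · · · · · · ·

Z-buffer (winner per pixel, '.' = empty):
  0 0 0 0 0 0 0 0 . .
  1 0 0 0 0 2 0 . . .
  1 . 0 3 2 0 . . . .
  1 1 . 0 0 . . . . .
  . 1 . . . . . 4 . .
  . . 1 . . . . . . .
  . . 1 . . . . . . .
  . . . 1 . . . . . .
  . . . . . . . . . .
  . . . . . . . . . .

Result: 0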